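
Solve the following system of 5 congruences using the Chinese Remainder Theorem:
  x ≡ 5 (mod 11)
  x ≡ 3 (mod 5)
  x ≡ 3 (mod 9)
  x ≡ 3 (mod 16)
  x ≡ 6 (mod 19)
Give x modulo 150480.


Product of moduli M = 11 · 5 · 9 · 16 · 19 = 150480.
Merge one congruence at a time:
  Start: x ≡ 5 (mod 11).
  Combine with x ≡ 3 (mod 5); new modulus lcm = 55.
    Write x = 5 + 11·t and substitute into x ≡ 3 (mod 5): 11·t ≡ 3 − 5 = -2 (mod 5).
    Reduce coefficients mod 5: 1·t ≡ 3 (mod 5).
    So t ≡ 3 (mod 5).
    Then x = 5 + 11·3 = 38, valid modulo lcm(11, 5) = 55: x ≡ 38 (mod 55).
  Combine with x ≡ 3 (mod 9); new modulus lcm = 495.
    Write x = 38 + 55·t and substitute into x ≡ 3 (mod 9): 55·t ≡ 3 − 38 = -35 (mod 9).
    Reduce coefficients mod 9: 1·t ≡ 1 (mod 9).
    So t ≡ 1 (mod 9).
    Then x = 38 + 55·1 = 93, valid modulo lcm(55, 9) = 495: x ≡ 93 (mod 495).
  Combine with x ≡ 3 (mod 16); new modulus lcm = 7920.
    Write x = 93 + 495·t and substitute into x ≡ 3 (mod 16): 495·t ≡ 3 − 93 = -90 (mod 16).
    Reduce coefficients mod 16: 15·t ≡ 6 (mod 16).
    The inverse of 15 mod 16 is 15 (since 15·15 = 225 = 14·16 + 1), so t ≡ 15·6 = 90 ≡ 10 (mod 16).
    Then x = 93 + 495·10 = 5043, valid modulo lcm(495, 16) = 7920: x ≡ 5043 (mod 7920).
  Combine with x ≡ 6 (mod 19); new modulus lcm = 150480.
    Write x = 5043 + 7920·t and substitute into x ≡ 6 (mod 19): 7920·t ≡ 6 − 5043 = -5037 (mod 19).
    Reduce coefficients mod 19: 16·t ≡ 17 (mod 19).
    The inverse of 16 mod 19 is 6 (since 16·6 = 96 = 5·19 + 1), so t ≡ 6·17 = 102 ≡ 7 (mod 19).
    Then x = 5043 + 7920·7 = 60483, valid modulo lcm(7920, 19) = 150480: x ≡ 60483 (mod 150480).
Verify against each original: 60483 mod 11 = 5, 60483 mod 5 = 3, 60483 mod 9 = 3, 60483 mod 16 = 3, 60483 mod 19 = 6.

x ≡ 60483 (mod 150480).


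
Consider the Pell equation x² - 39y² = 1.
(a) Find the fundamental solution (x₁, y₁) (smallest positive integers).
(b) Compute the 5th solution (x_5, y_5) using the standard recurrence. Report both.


Step 1: Find the fundamental solution (x₁, y₁) of x² - 39y² = 1.
  Expand √39 as a continued fraction. a₀ = ⌊√39⌋ = 6; iterate m_{k+1} = d_k·a_k − m_k, d_{k+1} = (39 − m_{k+1}²)/d_k, a_{k+1} = ⌊(a₀ + m_{k+1})/d_{k+1}⌋ (starting m₀ = 0, d₀ = 1), with convergents p_k = a_k·p_{k-1} + p_{k-2}, q_k = a_k·q_{k-1} + q_{k-2} (p₋₁ = 1, q₋₁ = 0):
  k = 0: a₀ = 6; p₀/q₀ = 6/1; p₀² − 39·q₀² = 36 − 39 = -3.
  k = 1: m = 6, d = 3, a = ⌊(6 + 6)/3⌋ = 4; p/q = (4·6 + 1)/(4·1 + 0) = 25/4; p² − 39·q² = 625 − 624 = 1.
  The first convergent with p² − 39·q² = 1 gives the fundamental solution (x₁, y₁) = (25, 4).
Step 2: Apply the recurrence (x_{n+1}, y_{n+1}) = (x₁x_n + 39y₁y_n, x₁y_n + y₁x_n) repeatedly.
  From (x_1, y_1) = (25, 4): x_2 = 25·25 + 39·4·4 = 1249; y_2 = 25·4 + 4·25 = 200.
  From (x_2, y_2) = (1249, 200): x_3 = 25·1249 + 39·4·200 = 62425; y_3 = 25·200 + 4·1249 = 9996.
  From (x_3, y_3) = (62425, 9996): x_4 = 25·62425 + 39·4·9996 = 3120001; y_4 = 25·9996 + 4·62425 = 499600.
  From (x_4, y_4) = (3120001, 499600): x_5 = 25·3120001 + 39·4·499600 = 155937625; y_5 = 25·499600 + 4·3120001 = 24970004.
Step 3: Verify x_5² - 39·y_5² = 24316542890640625 - 24316542890640624 = 1 (should be 1). ✓

(x_1, y_1) = (25, 4); (x_5, y_5) = (155937625, 24970004).


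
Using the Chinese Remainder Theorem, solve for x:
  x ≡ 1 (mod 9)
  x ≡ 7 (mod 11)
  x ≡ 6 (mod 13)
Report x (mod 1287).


Moduli 9, 11, 13 are pairwise coprime; by CRT there is a unique solution modulo M = 9 · 11 · 13 = 1287.
Solve pairwise, accumulating the modulus:
  Start with x ≡ 1 (mod 9).
  Combine with x ≡ 7 (mod 11): since gcd(9, 11) = 1, we get a unique residue mod 99.
    Write x = 1 + 9·t and substitute into x ≡ 7 (mod 11): 9·t ≡ 7 − 1 = 6 (mod 11).
    The inverse of 9 mod 11 is 5 (since 9·5 = 45 = 4·11 + 1), so t ≡ 5·6 = 30 ≡ 8 (mod 11).
    Then x = 1 + 9·8 = 73, valid modulo lcm(9, 11) = 99: x ≡ 73 (mod 99).
  Combine with x ≡ 6 (mod 13): since gcd(99, 13) = 1, we get a unique residue mod 1287.
    Write x = 73 + 99·t and substitute into x ≡ 6 (mod 13): 99·t ≡ 6 − 73 = -67 (mod 13).
    Reduce coefficients mod 13: 8·t ≡ 11 (mod 13).
    The inverse of 8 mod 13 is 5 (since 8·5 = 40 = 3·13 + 1), so t ≡ 5·11 = 55 ≡ 3 (mod 13).
    Then x = 73 + 99·3 = 370, valid modulo lcm(99, 13) = 1287: x ≡ 370 (mod 1287).
Verify: 370 mod 9 = 1 ✓, 370 mod 11 = 7 ✓, 370 mod 13 = 6 ✓.

x ≡ 370 (mod 1287).


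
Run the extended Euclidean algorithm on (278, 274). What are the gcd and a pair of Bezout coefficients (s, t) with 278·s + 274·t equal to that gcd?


Euclidean algorithm on (278, 274) — divide until remainder is 0:
  278 = 1 · 274 + 4
  274 = 68 · 4 + 2
  4 = 2 · 2 + 0
gcd(278, 274) = 2.
Track Bezout coefficients alongside the remainders: start with r₀ = 278 = a·1 + b·0 (s = 1, t = 0) and r₁ = 274 = a·0 + b·1 (s = 0, t = 1); each new remainder r_{k+1} = r_{k-1} − q_k·r_k inherits s_{k+1} = s_{k-1} − q_k·s_k, t_{k+1} = t_{k-1} − q_k·t_k, so r_k = a·s_k + b·t_k at every step:
  q = 1: r = 4, s = 1 − 1·0 = 1, t = 0 − 1·1 = -1  (check: 278·1 + 274·(-1) = 4)
  q = 68: r = 2, s = 0 − 68·1 = -68, t = 1 − 68·(-1) = 69  (check: 278·(-68) + 274·69 = 2)
The row with r = 2 (the gcd) gives the Bezout coefficients s = -68, t = 69.
Result: 278 · (-68) + 274 · (69) = 2.

gcd(278, 274) = 2; s = -68, t = 69 (check: 278·(-68) + 274·69 = 2).


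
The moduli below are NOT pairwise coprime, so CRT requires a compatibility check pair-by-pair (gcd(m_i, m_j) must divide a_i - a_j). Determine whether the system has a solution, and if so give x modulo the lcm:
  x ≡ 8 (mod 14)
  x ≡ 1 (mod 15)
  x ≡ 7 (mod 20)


Moduli 14, 15, 20 are not pairwise coprime, so CRT works modulo lcm(m_i) when all pairwise compatibility conditions hold.
Pairwise compatibility: gcd(m_i, m_j) must divide a_i - a_j for every pair.
Merge one congruence at a time:
  Start: x ≡ 8 (mod 14).
  Combine with x ≡ 1 (mod 15): gcd(14, 15) = 1; 1 - 8 = -7, which IS divisible by 1, so compatible.
    Write x = 8 + 14·t and substitute into x ≡ 1 (mod 15): 14·t ≡ 1 − 8 = -7 (mod 15).
    Reduce coefficients mod 15: 14·t ≡ 8 (mod 15).
    The inverse of 14 mod 15 is 14 (since 14·14 = 196 = 13·15 + 1), so t ≡ 14·8 = 112 ≡ 7 (mod 15).
    Then x = 8 + 14·7 = 106, valid modulo lcm(14, 15) = 210: x ≡ 106 (mod 210).
  Combine with x ≡ 7 (mod 20): gcd(210, 20) = 10, and 7 - 106 = -99 is NOT divisible by 10.
    ⇒ system is inconsistent (no integer solution).

No solution (the system is inconsistent).


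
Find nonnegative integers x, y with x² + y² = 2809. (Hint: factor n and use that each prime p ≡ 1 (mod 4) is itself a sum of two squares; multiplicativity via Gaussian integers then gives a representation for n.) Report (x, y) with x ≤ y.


Step 1: Factor n = 2809 = 53^2.
Step 2: Check the mod-4 condition on each prime factor: 53 ≡ 1 (mod 4), exponent 2.
All primes ≡ 3 (mod 4) appear to even exponent (or don't appear), so by the two-squares theorem n IS expressible as a sum of two squares.
Step 3: Build a representation. Here n = 53 · 53 is a product of primes ≡ 1 (mod 4). Each prime p ≡ 1 (mod 4) is itself a sum of two squares; find a² by testing p − a² for a perfect square:
  53: 53 − 1² = 52, 53 − 2² = 49 = 7² ⇒ 53 = 2² + 7².
  Combine using the Brahmagupta–Fibonacci identity (a² + b²)(c² + d²) = (ac − bd)² + (ad + bc)² = (ac + bd)² + (ad − bc)²:
  53 · 53 = 2809: from (2² + 7²)(2² + 7²), take (2·2 − 7·7, 2·7 + 7·2) = (4 − 49, 14 + 14) = (-45, 28); dropping signs (only squares matter) gives (45, 28); check 45² + 28² = 2025 + 784 = 2809 ✓.
Step 4: Order so x ≤ y and verify: 28² + 45² = 784 + 2025 = 2809 = n. ✓

n = 2809 = 28² + 45² (one valid representation with x ≤ y).


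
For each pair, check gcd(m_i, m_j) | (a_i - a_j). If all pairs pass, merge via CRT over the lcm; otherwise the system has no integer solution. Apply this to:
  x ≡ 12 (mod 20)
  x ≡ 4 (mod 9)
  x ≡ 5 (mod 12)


Moduli 20, 9, 12 are not pairwise coprime, so CRT works modulo lcm(m_i) when all pairwise compatibility conditions hold.
Pairwise compatibility: gcd(m_i, m_j) must divide a_i - a_j for every pair.
Merge one congruence at a time:
  Start: x ≡ 12 (mod 20).
  Combine with x ≡ 4 (mod 9): gcd(20, 9) = 1; 4 - 12 = -8, which IS divisible by 1, so compatible.
    Write x = 12 + 20·t and substitute into x ≡ 4 (mod 9): 20·t ≡ 4 − 12 = -8 (mod 9).
    Reduce coefficients mod 9: 2·t ≡ 1 (mod 9).
    The inverse of 2 mod 9 is 5 (since 2·5 = 10 = 1·9 + 1), so t ≡ 5·1 = 5 ≡ 5 (mod 9).
    Then x = 12 + 20·5 = 112, valid modulo lcm(20, 9) = 180: x ≡ 112 (mod 180).
  Combine with x ≡ 5 (mod 12): gcd(180, 12) = 12, and 5 - 112 = -107 is NOT divisible by 12.
    ⇒ system is inconsistent (no integer solution).

No solution (the system is inconsistent).


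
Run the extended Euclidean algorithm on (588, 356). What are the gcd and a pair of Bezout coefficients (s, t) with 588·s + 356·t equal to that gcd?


Euclidean algorithm on (588, 356) — divide until remainder is 0:
  588 = 1 · 356 + 232
  356 = 1 · 232 + 124
  232 = 1 · 124 + 108
  124 = 1 · 108 + 16
  108 = 6 · 16 + 12
  16 = 1 · 12 + 4
  12 = 3 · 4 + 0
gcd(588, 356) = 4.
Track Bezout coefficients alongside the remainders: start with r₀ = 588 = a·1 + b·0 (s = 1, t = 0) and r₁ = 356 = a·0 + b·1 (s = 0, t = 1); each new remainder r_{k+1} = r_{k-1} − q_k·r_k inherits s_{k+1} = s_{k-1} − q_k·s_k, t_{k+1} = t_{k-1} − q_k·t_k, so r_k = a·s_k + b·t_k at every step:
  q = 1: r = 232, s = 1 − 1·0 = 1, t = 0 − 1·1 = -1  (check: 588·1 + 356·(-1) = 232)
  q = 1: r = 124, s = 0 − 1·1 = -1, t = 1 − 1·(-1) = 2  (check: 588·(-1) + 356·2 = 124)
  q = 1: r = 108, s = 1 − 1·(-1) = 2, t = -1 − 1·2 = -3  (check: 588·2 + 356·(-3) = 108)
  q = 1: r = 16, s = -1 − 1·2 = -3, t = 2 − 1·(-3) = 5  (check: 588·(-3) + 356·5 = 16)
  q = 6: r = 12, s = 2 − 6·(-3) = 20, t = -3 − 6·5 = -33  (check: 588·20 + 356·(-33) = 12)
  q = 1: r = 4, s = -3 − 1·20 = -23, t = 5 − 1·(-33) = 38  (check: 588·(-23) + 356·38 = 4)
The row with r = 4 (the gcd) gives the Bezout coefficients s = -23, t = 38.
Result: 588 · (-23) + 356 · (38) = 4.

gcd(588, 356) = 4; s = -23, t = 38 (check: 588·(-23) + 356·38 = 4).


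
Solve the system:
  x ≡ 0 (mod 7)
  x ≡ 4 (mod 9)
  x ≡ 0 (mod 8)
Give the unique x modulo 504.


Moduli 7, 9, 8 are pairwise coprime; by CRT there is a unique solution modulo M = 7 · 9 · 8 = 504.
Solve pairwise, accumulating the modulus:
  Start with x ≡ 0 (mod 7).
  Combine with x ≡ 4 (mod 9): since gcd(7, 9) = 1, we get a unique residue mod 63.
    Write x = 0 + 7·t and substitute into x ≡ 4 (mod 9): 7·t ≡ 4 − 0 = 4 (mod 9).
    The inverse of 7 mod 9 is 4 (since 7·4 = 28 = 3·9 + 1), so t ≡ 4·4 = 16 ≡ 7 (mod 9).
    Then x = 0 + 7·7 = 49, valid modulo lcm(7, 9) = 63: x ≡ 49 (mod 63).
  Combine with x ≡ 0 (mod 8): since gcd(63, 8) = 1, we get a unique residue mod 504.
    Write x = 49 + 63·t and substitute into x ≡ 0 (mod 8): 63·t ≡ 0 − 49 = -49 (mod 8).
    Reduce coefficients mod 8: 7·t ≡ 7 (mod 8).
    The inverse of 7 mod 8 is 7 (since 7·7 = 49 = 6·8 + 1), so t ≡ 7·7 = 49 ≡ 1 (mod 8).
    Then x = 49 + 63·1 = 112, valid modulo lcm(63, 8) = 504: x ≡ 112 (mod 504).
Verify: 112 mod 7 = 0 ✓, 112 mod 9 = 4 ✓, 112 mod 8 = 0 ✓.

x ≡ 112 (mod 504).


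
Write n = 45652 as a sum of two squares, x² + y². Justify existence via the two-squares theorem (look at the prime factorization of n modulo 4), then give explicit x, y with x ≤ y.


Step 1: Factor n = 45652 = 2^2 · 101 · 113.
Step 2: Check the mod-4 condition on each prime factor: 2 = 2 (special); 101 ≡ 1 (mod 4), exponent 1; 113 ≡ 1 (mod 4), exponent 1.
All primes ≡ 3 (mod 4) appear to even exponent (or don't appear), so by the two-squares theorem n IS expressible as a sum of two squares.
Step 3: Build a representation. Group n = k² · m with k = 2 and m = 101 · 113 = 11413 (a product of primes ≡ 1 (mod 4)); a representation of m scales to one of n via (k·x)² + (k·y)² = k²(x² + y²). Each prime p ≡ 1 (mod 4) is itself a sum of two squares; find a² by testing p − a² for a perfect square:
  101: 101 − 1² = 100 = 10² ⇒ 101 = 1² + 10².
  113: 113 − 1² = 112, 113 − 2² = 109, 113 − 3² = 104, 113 − 4² = 97, 113 − 5² = 88, 113 − 6² = 77, 113 − 7² = 64 = 8² ⇒ 113 = 7² + 8².
  Combine using the Brahmagupta–Fibonacci identity (a² + b²)(c² + d²) = (ac − bd)² + (ad + bc)² = (ac + bd)² + (ad − bc)²:
  101 · 113 = 11413: from (1² + 10²)(7² + 8²), take (1·7 − 10·8, 1·8 + 10·7) = (7 − 80, 8 + 70) = (-73, 78); dropping signs (only squares matter) gives (73, 78); check 73² + 78² = 5329 + 6084 = 11413 ✓.
  Scale by k = 2: (2·73, 2·78) = (146, 156).
Step 4: Order so x ≤ y and verify: 146² + 156² = 21316 + 24336 = 45652 = n. ✓

n = 45652 = 146² + 156² (one valid representation with x ≤ y).


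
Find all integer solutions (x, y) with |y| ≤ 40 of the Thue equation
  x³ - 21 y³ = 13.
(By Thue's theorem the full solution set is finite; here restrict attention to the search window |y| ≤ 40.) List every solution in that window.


The equation is x³ - 21y³ = 13. For fixed y, x³ = 21·y³ + 13, so a solution requires the RHS to be a perfect cube.
Strategy: iterate y from -40 to 40, compute RHS = 21·y³ + 13, and check whether it is a (positive or negative) perfect cube.
Check small values of y:
  y = 0: RHS = 13 is not a perfect cube.
  y = 1: RHS = 34 is not a perfect cube.
  y = -1: RHS = -8 = (-2)³ ⇒ x = -2 works.
  y = 2: RHS = 181 is not a perfect cube.
  y = -2: RHS = -155 is not a perfect cube.
  y = 3: RHS = 580 is not a perfect cube.
  y = -3: RHS = -554 is not a perfect cube.
Continuing, at y = -4: RHS = -1331 = (-11)³ ⇒ x = -11 works.
Searching the remaining y in |y| ≤ 40 finds no further solutions.
Collected solutions: (-2, -1), (-11, -4).

Solutions (with |y| ≤ 40): (-2, -1), (-11, -4).


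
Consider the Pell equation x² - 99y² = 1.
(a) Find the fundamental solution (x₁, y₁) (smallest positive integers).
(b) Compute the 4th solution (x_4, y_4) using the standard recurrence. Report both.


Step 1: Find the fundamental solution (x₁, y₁) of x² - 99y² = 1.
  Expand √99 as a continued fraction. a₀ = ⌊√99⌋ = 9; iterate m_{k+1} = d_k·a_k − m_k, d_{k+1} = (99 − m_{k+1}²)/d_k, a_{k+1} = ⌊(a₀ + m_{k+1})/d_{k+1}⌋ (starting m₀ = 0, d₀ = 1), with convergents p_k = a_k·p_{k-1} + p_{k-2}, q_k = a_k·q_{k-1} + q_{k-2} (p₋₁ = 1, q₋₁ = 0):
  k = 0: a₀ = 9; p₀/q₀ = 9/1; p₀² − 99·q₀² = 81 − 99 = -18.
  k = 1: m = 9, d = 18, a = ⌊(9 + 9)/18⌋ = 1; p/q = (1·9 + 1)/(1·1 + 0) = 10/1; p² − 99·q² = 100 − 99 = 1.
  The first convergent with p² − 99·q² = 1 gives the fundamental solution (x₁, y₁) = (10, 1).
Step 2: Apply the recurrence (x_{n+1}, y_{n+1}) = (x₁x_n + 99y₁y_n, x₁y_n + y₁x_n) repeatedly.
  From (x_1, y_1) = (10, 1): x_2 = 10·10 + 99·1·1 = 199; y_2 = 10·1 + 1·10 = 20.
  From (x_2, y_2) = (199, 20): x_3 = 10·199 + 99·1·20 = 3970; y_3 = 10·20 + 1·199 = 399.
  From (x_3, y_3) = (3970, 399): x_4 = 10·3970 + 99·1·399 = 79201; y_4 = 10·399 + 1·3970 = 7960.
Step 3: Verify x_4² - 99·y_4² = 6272798401 - 6272798400 = 1 (should be 1). ✓

(x_1, y_1) = (10, 1); (x_4, y_4) = (79201, 7960).


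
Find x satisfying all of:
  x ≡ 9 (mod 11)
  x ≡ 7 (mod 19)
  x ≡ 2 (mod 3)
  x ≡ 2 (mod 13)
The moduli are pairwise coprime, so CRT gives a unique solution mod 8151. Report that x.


Product of moduli M = 11 · 19 · 3 · 13 = 8151.
Merge one congruence at a time:
  Start: x ≡ 9 (mod 11).
  Combine with x ≡ 7 (mod 19); new modulus lcm = 209.
    Write x = 9 + 11·t and substitute into x ≡ 7 (mod 19): 11·t ≡ 7 − 9 = -2 (mod 19).
    Reduce coefficients mod 19: 11·t ≡ 17 (mod 19).
    The inverse of 11 mod 19 is 7 (since 11·7 = 77 = 4·19 + 1), so t ≡ 7·17 = 119 ≡ 5 (mod 19).
    Then x = 9 + 11·5 = 64, valid modulo lcm(11, 19) = 209: x ≡ 64 (mod 209).
  Combine with x ≡ 2 (mod 3); new modulus lcm = 627.
    Write x = 64 + 209·t and substitute into x ≡ 2 (mod 3): 209·t ≡ 2 − 64 = -62 (mod 3).
    Reduce coefficients mod 3: 2·t ≡ 1 (mod 3).
    The inverse of 2 mod 3 is 2 (since 2·2 = 4 = 1·3 + 1), so t ≡ 2·1 = 2 ≡ 2 (mod 3).
    Then x = 64 + 209·2 = 482, valid modulo lcm(209, 3) = 627: x ≡ 482 (mod 627).
  Combine with x ≡ 2 (mod 13); new modulus lcm = 8151.
    Write x = 482 + 627·t and substitute into x ≡ 2 (mod 13): 627·t ≡ 2 − 482 = -480 (mod 13).
    Reduce coefficients mod 13: 3·t ≡ 1 (mod 13).
    The inverse of 3 mod 13 is 9 (since 3·9 = 27 = 2·13 + 1), so t ≡ 9·1 = 9 ≡ 9 (mod 13).
    Then x = 482 + 627·9 = 6125, valid modulo lcm(627, 13) = 8151: x ≡ 6125 (mod 8151).
Verify against each original: 6125 mod 11 = 9, 6125 mod 19 = 7, 6125 mod 3 = 2, 6125 mod 13 = 2.

x ≡ 6125 (mod 8151).


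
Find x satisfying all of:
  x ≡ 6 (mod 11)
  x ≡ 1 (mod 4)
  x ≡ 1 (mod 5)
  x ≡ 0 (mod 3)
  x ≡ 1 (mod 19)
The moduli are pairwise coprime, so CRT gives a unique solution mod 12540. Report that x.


Product of moduli M = 11 · 4 · 5 · 3 · 19 = 12540.
Merge one congruence at a time:
  Start: x ≡ 6 (mod 11).
  Combine with x ≡ 1 (mod 4); new modulus lcm = 44.
    Write x = 6 + 11·t and substitute into x ≡ 1 (mod 4): 11·t ≡ 1 − 6 = -5 (mod 4).
    Reduce coefficients mod 4: 3·t ≡ 3 (mod 4).
    The inverse of 3 mod 4 is 3 (since 3·3 = 9 = 2·4 + 1), so t ≡ 3·3 = 9 ≡ 1 (mod 4).
    Then x = 6 + 11·1 = 17, valid modulo lcm(11, 4) = 44: x ≡ 17 (mod 44).
  Combine with x ≡ 1 (mod 5); new modulus lcm = 220.
    Write x = 17 + 44·t and substitute into x ≡ 1 (mod 5): 44·t ≡ 1 − 17 = -16 (mod 5).
    Reduce coefficients mod 5: 4·t ≡ 4 (mod 5).
    The inverse of 4 mod 5 is 4 (since 4·4 = 16 = 3·5 + 1), so t ≡ 4·4 = 16 ≡ 1 (mod 5).
    Then x = 17 + 44·1 = 61, valid modulo lcm(44, 5) = 220: x ≡ 61 (mod 220).
  Combine with x ≡ 0 (mod 3); new modulus lcm = 660.
    Write x = 61 + 220·t and substitute into x ≡ 0 (mod 3): 220·t ≡ 0 − 61 = -61 (mod 3).
    Reduce coefficients mod 3: 1·t ≡ 2 (mod 3).
    So t ≡ 2 (mod 3).
    Then x = 61 + 220·2 = 501, valid modulo lcm(220, 3) = 660: x ≡ 501 (mod 660).
  Combine with x ≡ 1 (mod 19); new modulus lcm = 12540.
    Write x = 501 + 660·t and substitute into x ≡ 1 (mod 19): 660·t ≡ 1 − 501 = -500 (mod 19).
    Reduce coefficients mod 19: 14·t ≡ 13 (mod 19).
    The inverse of 14 mod 19 is 15 (since 14·15 = 210 = 11·19 + 1), so t ≡ 15·13 = 195 ≡ 5 (mod 19).
    Then x = 501 + 660·5 = 3801, valid modulo lcm(660, 19) = 12540: x ≡ 3801 (mod 12540).
Verify against each original: 3801 mod 11 = 6, 3801 mod 4 = 1, 3801 mod 5 = 1, 3801 mod 3 = 0, 3801 mod 19 = 1.

x ≡ 3801 (mod 12540).


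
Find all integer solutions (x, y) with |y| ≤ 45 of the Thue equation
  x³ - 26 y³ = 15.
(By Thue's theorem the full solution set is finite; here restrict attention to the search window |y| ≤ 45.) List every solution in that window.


The equation is x³ - 26y³ = 15. For fixed y, x³ = 26·y³ + 15, so a solution requires the RHS to be a perfect cube.
Strategy: iterate y from -45 to 45, compute RHS = 26·y³ + 15, and check whether it is a (positive or negative) perfect cube.
Check small values of y:
  y = 0: RHS = 15 is not a perfect cube.
  y = 1: RHS = 41 is not a perfect cube.
  y = -1: RHS = -11 is not a perfect cube.
  y = 2: RHS = 223 is not a perfect cube.
  y = -2: RHS = -193 is not a perfect cube.
  y = 3: RHS = 717 is not a perfect cube.
  y = -3: RHS = -687 is not a perfect cube.
Continuing the search up to |y| = 45 finds no solutions either.
No (x, y) in the scanned range satisfies the equation.

No integer solutions with |y| ≤ 45.


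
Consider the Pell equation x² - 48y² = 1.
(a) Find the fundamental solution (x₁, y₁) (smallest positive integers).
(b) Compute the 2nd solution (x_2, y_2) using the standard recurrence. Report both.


Step 1: Find the fundamental solution (x₁, y₁) of x² - 48y² = 1.
  Expand √48 as a continued fraction. a₀ = ⌊√48⌋ = 6; iterate m_{k+1} = d_k·a_k − m_k, d_{k+1} = (48 − m_{k+1}²)/d_k, a_{k+1} = ⌊(a₀ + m_{k+1})/d_{k+1}⌋ (starting m₀ = 0, d₀ = 1), with convergents p_k = a_k·p_{k-1} + p_{k-2}, q_k = a_k·q_{k-1} + q_{k-2} (p₋₁ = 1, q₋₁ = 0):
  k = 0: a₀ = 6; p₀/q₀ = 6/1; p₀² − 48·q₀² = 36 − 48 = -12.
  k = 1: m = 6, d = 12, a = ⌊(6 + 6)/12⌋ = 1; p/q = (1·6 + 1)/(1·1 + 0) = 7/1; p² − 48·q² = 49 − 48 = 1.
  The first convergent with p² − 48·q² = 1 gives the fundamental solution (x₁, y₁) = (7, 1).
Step 2: Apply the recurrence (x_{n+1}, y_{n+1}) = (x₁x_n + 48y₁y_n, x₁y_n + y₁x_n) repeatedly.
  From (x_1, y_1) = (7, 1): x_2 = 7·7 + 48·1·1 = 97; y_2 = 7·1 + 1·7 = 14.
Step 3: Verify x_2² - 48·y_2² = 9409 - 9408 = 1 (should be 1). ✓

(x_1, y_1) = (7, 1); (x_2, y_2) = (97, 14).


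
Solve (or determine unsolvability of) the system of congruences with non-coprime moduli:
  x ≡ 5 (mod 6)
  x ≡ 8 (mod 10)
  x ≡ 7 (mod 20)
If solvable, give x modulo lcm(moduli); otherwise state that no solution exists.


Moduli 6, 10, 20 are not pairwise coprime, so CRT works modulo lcm(m_i) when all pairwise compatibility conditions hold.
Pairwise compatibility: gcd(m_i, m_j) must divide a_i - a_j for every pair.
Merge one congruence at a time:
  Start: x ≡ 5 (mod 6).
  Combine with x ≡ 8 (mod 10): gcd(6, 10) = 2, and 8 - 5 = 3 is NOT divisible by 2.
    ⇒ system is inconsistent (no integer solution).

No solution (the system is inconsistent).


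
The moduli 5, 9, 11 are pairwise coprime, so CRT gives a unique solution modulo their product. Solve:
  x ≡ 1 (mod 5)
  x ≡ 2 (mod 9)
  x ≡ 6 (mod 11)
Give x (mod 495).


Moduli 5, 9, 11 are pairwise coprime; by CRT there is a unique solution modulo M = 5 · 9 · 11 = 495.
Solve pairwise, accumulating the modulus:
  Start with x ≡ 1 (mod 5).
  Combine with x ≡ 2 (mod 9): since gcd(5, 9) = 1, we get a unique residue mod 45.
    Write x = 1 + 5·t and substitute into x ≡ 2 (mod 9): 5·t ≡ 2 − 1 = 1 (mod 9).
    The inverse of 5 mod 9 is 2 (since 5·2 = 10 = 1·9 + 1), so t ≡ 2·1 = 2 ≡ 2 (mod 9).
    Then x = 1 + 5·2 = 11, valid modulo lcm(5, 9) = 45: x ≡ 11 (mod 45).
  Combine with x ≡ 6 (mod 11): since gcd(45, 11) = 1, we get a unique residue mod 495.
    Write x = 11 + 45·t and substitute into x ≡ 6 (mod 11): 45·t ≡ 6 − 11 = -5 (mod 11).
    Reduce coefficients mod 11: 1·t ≡ 6 (mod 11).
    So t ≡ 6 (mod 11).
    Then x = 11 + 45·6 = 281, valid modulo lcm(45, 11) = 495: x ≡ 281 (mod 495).
Verify: 281 mod 5 = 1 ✓, 281 mod 9 = 2 ✓, 281 mod 11 = 6 ✓.

x ≡ 281 (mod 495).


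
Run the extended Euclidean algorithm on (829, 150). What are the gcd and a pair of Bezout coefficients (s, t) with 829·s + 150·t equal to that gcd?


Euclidean algorithm on (829, 150) — divide until remainder is 0:
  829 = 5 · 150 + 79
  150 = 1 · 79 + 71
  79 = 1 · 71 + 8
  71 = 8 · 8 + 7
  8 = 1 · 7 + 1
  7 = 7 · 1 + 0
gcd(829, 150) = 1.
Track Bezout coefficients alongside the remainders: start with r₀ = 829 = a·1 + b·0 (s = 1, t = 0) and r₁ = 150 = a·0 + b·1 (s = 0, t = 1); each new remainder r_{k+1} = r_{k-1} − q_k·r_k inherits s_{k+1} = s_{k-1} − q_k·s_k, t_{k+1} = t_{k-1} − q_k·t_k, so r_k = a·s_k + b·t_k at every step:
  q = 5: r = 79, s = 1 − 5·0 = 1, t = 0 − 5·1 = -5  (check: 829·1 + 150·(-5) = 79)
  q = 1: r = 71, s = 0 − 1·1 = -1, t = 1 − 1·(-5) = 6  (check: 829·(-1) + 150·6 = 71)
  q = 1: r = 8, s = 1 − 1·(-1) = 2, t = -5 − 1·6 = -11  (check: 829·2 + 150·(-11) = 8)
  q = 8: r = 7, s = -1 − 8·2 = -17, t = 6 − 8·(-11) = 94  (check: 829·(-17) + 150·94 = 7)
  q = 1: r = 1, s = 2 − 1·(-17) = 19, t = -11 − 1·94 = -105  (check: 829·19 + 150·(-105) = 1)
The row with r = 1 (the gcd) gives the Bezout coefficients s = 19, t = -105.
Result: 829 · (19) + 150 · (-105) = 1.

gcd(829, 150) = 1; s = 19, t = -105 (check: 829·19 + 150·(-105) = 1).


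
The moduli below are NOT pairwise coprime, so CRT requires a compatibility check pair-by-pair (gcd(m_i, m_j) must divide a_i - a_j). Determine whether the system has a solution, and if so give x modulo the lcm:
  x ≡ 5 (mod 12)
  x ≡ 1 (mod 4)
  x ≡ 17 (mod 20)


Moduli 12, 4, 20 are not pairwise coprime, so CRT works modulo lcm(m_i) when all pairwise compatibility conditions hold.
Pairwise compatibility: gcd(m_i, m_j) must divide a_i - a_j for every pair.
Merge one congruence at a time:
  Start: x ≡ 5 (mod 12).
  Combine with x ≡ 1 (mod 4): gcd(12, 4) = 4; 1 - 5 = -4, which IS divisible by 4, so compatible.
    Write x = 5 + 12·t and substitute into x ≡ 1 (mod 4): 12·t ≡ 1 − 5 = -4 (mod 4).
    Divide the congruence (and modulus) by g = 4: 3·t ≡ -1 (mod 1).
    Modulo 1 every t works; take t = 0.
    Then x = 5 + 12·0 = 5, valid modulo lcm(12, 4) = 12: x ≡ 5 (mod 12).
  Combine with x ≡ 17 (mod 20): gcd(12, 20) = 4; 17 - 5 = 12, which IS divisible by 4, so compatible.
    Write x = 5 + 12·t and substitute into x ≡ 17 (mod 20): 12·t ≡ 17 − 5 = 12 (mod 20).
    Divide the congruence (and modulus) by g = 4: 3·t ≡ 3 (mod 5).
    The inverse of 3 mod 5 is 2 (since 3·2 = 6 = 1·5 + 1), so t ≡ 2·3 = 6 ≡ 1 (mod 5).
    Then x = 5 + 12·1 = 17, valid modulo lcm(12, 20) = 60: x ≡ 17 (mod 60).
Verify: 17 mod 12 = 5, 17 mod 4 = 1, 17 mod 20 = 17.

x ≡ 17 (mod 60).


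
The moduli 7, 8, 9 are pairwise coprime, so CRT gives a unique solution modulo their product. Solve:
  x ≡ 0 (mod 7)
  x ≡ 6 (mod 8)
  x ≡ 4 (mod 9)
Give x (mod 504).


Moduli 7, 8, 9 are pairwise coprime; by CRT there is a unique solution modulo M = 7 · 8 · 9 = 504.
Solve pairwise, accumulating the modulus:
  Start with x ≡ 0 (mod 7).
  Combine with x ≡ 6 (mod 8): since gcd(7, 8) = 1, we get a unique residue mod 56.
    Write x = 0 + 7·t and substitute into x ≡ 6 (mod 8): 7·t ≡ 6 − 0 = 6 (mod 8).
    The inverse of 7 mod 8 is 7 (since 7·7 = 49 = 6·8 + 1), so t ≡ 7·6 = 42 ≡ 2 (mod 8).
    Then x = 0 + 7·2 = 14, valid modulo lcm(7, 8) = 56: x ≡ 14 (mod 56).
  Combine with x ≡ 4 (mod 9): since gcd(56, 9) = 1, we get a unique residue mod 504.
    Write x = 14 + 56·t and substitute into x ≡ 4 (mod 9): 56·t ≡ 4 − 14 = -10 (mod 9).
    Reduce coefficients mod 9: 2·t ≡ 8 (mod 9).
    The inverse of 2 mod 9 is 5 (since 2·5 = 10 = 1·9 + 1), so t ≡ 5·8 = 40 ≡ 4 (mod 9).
    Then x = 14 + 56·4 = 238, valid modulo lcm(56, 9) = 504: x ≡ 238 (mod 504).
Verify: 238 mod 7 = 0 ✓, 238 mod 8 = 6 ✓, 238 mod 9 = 4 ✓.

x ≡ 238 (mod 504).


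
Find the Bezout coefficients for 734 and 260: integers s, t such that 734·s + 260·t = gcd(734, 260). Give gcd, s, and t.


Euclidean algorithm on (734, 260) — divide until remainder is 0:
  734 = 2 · 260 + 214
  260 = 1 · 214 + 46
  214 = 4 · 46 + 30
  46 = 1 · 30 + 16
  30 = 1 · 16 + 14
  16 = 1 · 14 + 2
  14 = 7 · 2 + 0
gcd(734, 260) = 2.
Track Bezout coefficients alongside the remainders: start with r₀ = 734 = a·1 + b·0 (s = 1, t = 0) and r₁ = 260 = a·0 + b·1 (s = 0, t = 1); each new remainder r_{k+1} = r_{k-1} − q_k·r_k inherits s_{k+1} = s_{k-1} − q_k·s_k, t_{k+1} = t_{k-1} − q_k·t_k, so r_k = a·s_k + b·t_k at every step:
  q = 2: r = 214, s = 1 − 2·0 = 1, t = 0 − 2·1 = -2  (check: 734·1 + 260·(-2) = 214)
  q = 1: r = 46, s = 0 − 1·1 = -1, t = 1 − 1·(-2) = 3  (check: 734·(-1) + 260·3 = 46)
  q = 4: r = 30, s = 1 − 4·(-1) = 5, t = -2 − 4·3 = -14  (check: 734·5 + 260·(-14) = 30)
  q = 1: r = 16, s = -1 − 1·5 = -6, t = 3 − 1·(-14) = 17  (check: 734·(-6) + 260·17 = 16)
  q = 1: r = 14, s = 5 − 1·(-6) = 11, t = -14 − 1·17 = -31  (check: 734·11 + 260·(-31) = 14)
  q = 1: r = 2, s = -6 − 1·11 = -17, t = 17 − 1·(-31) = 48  (check: 734·(-17) + 260·48 = 2)
The row with r = 2 (the gcd) gives the Bezout coefficients s = -17, t = 48.
Result: 734 · (-17) + 260 · (48) = 2.

gcd(734, 260) = 2; s = -17, t = 48 (check: 734·(-17) + 260·48 = 2).


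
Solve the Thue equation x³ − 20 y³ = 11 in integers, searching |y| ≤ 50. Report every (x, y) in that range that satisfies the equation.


The equation is x³ - 20y³ = 11. For fixed y, x³ = 20·y³ + 11, so a solution requires the RHS to be a perfect cube.
Strategy: iterate y from -50 to 50, compute RHS = 20·y³ + 11, and check whether it is a (positive or negative) perfect cube.
Check small values of y:
  y = 0: RHS = 11 is not a perfect cube.
  y = 1: RHS = 31 is not a perfect cube.
  y = -1: RHS = -9 is not a perfect cube.
  y = 2: RHS = 171 is not a perfect cube.
  y = -2: RHS = -149 is not a perfect cube.
  y = 3: RHS = 551 is not a perfect cube.
  y = -3: RHS = -529 is not a perfect cube.
Continuing the search up to |y| = 50 finds no solutions either.
No (x, y) in the scanned range satisfies the equation.

No integer solutions with |y| ≤ 50.


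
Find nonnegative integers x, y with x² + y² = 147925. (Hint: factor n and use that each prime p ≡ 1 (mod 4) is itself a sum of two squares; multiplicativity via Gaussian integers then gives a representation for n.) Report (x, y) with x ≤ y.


Step 1: Factor n = 147925 = 5^2 · 61 · 97.
Step 2: Check the mod-4 condition on each prime factor: 5 ≡ 1 (mod 4), exponent 2; 61 ≡ 1 (mod 4), exponent 1; 97 ≡ 1 (mod 4), exponent 1.
All primes ≡ 3 (mod 4) appear to even exponent (or don't appear), so by the two-squares theorem n IS expressible as a sum of two squares.
Step 3: Build a representation. Group n = k² · m with k = 5 and m = 61 · 97 = 5917 (a product of primes ≡ 1 (mod 4)); a representation of m scales to one of n via (k·x)² + (k·y)² = k²(x² + y²). Each prime p ≡ 1 (mod 4) is itself a sum of two squares; find a² by testing p − a² for a perfect square:
  61: 61 − 1² = 60, 61 − 2² = 57, 61 − 3² = 52, 61 − 4² = 45, 61 − 5² = 36 = 6² ⇒ 61 = 5² + 6².
  97: 97 − 1² = 96, 97 − 2² = 93, 97 − 3² = 88, 97 − 4² = 81 = 9² ⇒ 97 = 4² + 9².
  Combine using the Brahmagupta–Fibonacci identity (a² + b²)(c² + d²) = (ac − bd)² + (ad + bc)² = (ac + bd)² + (ad − bc)²:
  61 · 97 = 5917: from (5² + 6²)(4² + 9²), take (5·4 − 6·9, 5·9 + 6·4) = (20 − 54, 45 + 24) = (-34, 69); dropping signs (only squares matter) gives (34, 69); check 34² + 69² = 1156 + 4761 = 5917 ✓.
  Scale by k = 5: (5·34, 5·69) = (170, 345).
Step 4: Order so x ≤ y and verify: 170² + 345² = 28900 + 119025 = 147925 = n. ✓

n = 147925 = 170² + 345² (one valid representation with x ≤ y).


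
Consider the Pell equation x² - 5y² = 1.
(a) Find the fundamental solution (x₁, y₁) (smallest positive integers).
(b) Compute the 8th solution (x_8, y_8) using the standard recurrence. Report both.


Step 1: Find the fundamental solution (x₁, y₁) of x² - 5y² = 1.
  Expand √5 as a continued fraction. a₀ = ⌊√5⌋ = 2; iterate m_{k+1} = d_k·a_k − m_k, d_{k+1} = (5 − m_{k+1}²)/d_k, a_{k+1} = ⌊(a₀ + m_{k+1})/d_{k+1}⌋ (starting m₀ = 0, d₀ = 1), with convergents p_k = a_k·p_{k-1} + p_{k-2}, q_k = a_k·q_{k-1} + q_{k-2} (p₋₁ = 1, q₋₁ = 0):
  k = 0: a₀ = 2; p₀/q₀ = 2/1; p₀² − 5·q₀² = 4 − 5 = -1.
  k = 1: m = 2, d = 1, a = ⌊(2 + 2)/1⌋ = 4; p/q = (4·2 + 1)/(4·1 + 0) = 9/4; p² − 5·q² = 81 − 80 = 1.
  The first convergent with p² − 5·q² = 1 gives the fundamental solution (x₁, y₁) = (9, 4).
Step 2: Apply the recurrence (x_{n+1}, y_{n+1}) = (x₁x_n + 5y₁y_n, x₁y_n + y₁x_n) repeatedly.
  From (x_1, y_1) = (9, 4): x_2 = 9·9 + 5·4·4 = 161; y_2 = 9·4 + 4·9 = 72.
  From (x_2, y_2) = (161, 72): x_3 = 9·161 + 5·4·72 = 2889; y_3 = 9·72 + 4·161 = 1292.
  From (x_3, y_3) = (2889, 1292): x_4 = 9·2889 + 5·4·1292 = 51841; y_4 = 9·1292 + 4·2889 = 23184.
  From (x_4, y_4) = (51841, 23184): x_5 = 9·51841 + 5·4·23184 = 930249; y_5 = 9·23184 + 4·51841 = 416020.
  From (x_5, y_5) = (930249, 416020): x_6 = 9·930249 + 5·4·416020 = 16692641; y_6 = 9·416020 + 4·930249 = 7465176.
  From (x_6, y_6) = (16692641, 7465176): x_7 = 9·16692641 + 5·4·7465176 = 299537289; y_7 = 9·7465176 + 4·16692641 = 133957148.
  From (x_7, y_7) = (299537289, 133957148): x_8 = 9·299537289 + 5·4·133957148 = 5374978561; y_8 = 9·133957148 + 4·299537289 = 2403763488.
Step 3: Verify x_8² - 5·y_8² = 28890394531209630721 - 28890394531209630720 = 1 (should be 1). ✓

(x_1, y_1) = (9, 4); (x_8, y_8) = (5374978561, 2403763488).


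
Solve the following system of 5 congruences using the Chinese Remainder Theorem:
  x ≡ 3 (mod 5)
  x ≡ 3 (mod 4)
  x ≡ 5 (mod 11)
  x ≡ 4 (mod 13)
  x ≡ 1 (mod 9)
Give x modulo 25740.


Product of moduli M = 5 · 4 · 11 · 13 · 9 = 25740.
Merge one congruence at a time:
  Start: x ≡ 3 (mod 5).
  Combine with x ≡ 3 (mod 4); new modulus lcm = 20.
    Write x = 3 + 5·t and substitute into x ≡ 3 (mod 4): 5·t ≡ 3 − 3 = 0 (mod 4).
    Reduce coefficients mod 4: 1·t ≡ 0 (mod 4).
    So t ≡ 0 (mod 4).
    Then x = 3 + 5·0 = 3, valid modulo lcm(5, 4) = 20: x ≡ 3 (mod 20).
  Combine with x ≡ 5 (mod 11); new modulus lcm = 220.
    Write x = 3 + 20·t and substitute into x ≡ 5 (mod 11): 20·t ≡ 5 − 3 = 2 (mod 11).
    Reduce coefficients mod 11: 9·t ≡ 2 (mod 11).
    The inverse of 9 mod 11 is 5 (since 9·5 = 45 = 4·11 + 1), so t ≡ 5·2 = 10 ≡ 10 (mod 11).
    Then x = 3 + 20·10 = 203, valid modulo lcm(20, 11) = 220: x ≡ 203 (mod 220).
  Combine with x ≡ 4 (mod 13); new modulus lcm = 2860.
    Write x = 203 + 220·t and substitute into x ≡ 4 (mod 13): 220·t ≡ 4 − 203 = -199 (mod 13).
    Reduce coefficients mod 13: 12·t ≡ 9 (mod 13).
    The inverse of 12 mod 13 is 12 (since 12·12 = 144 = 11·13 + 1), so t ≡ 12·9 = 108 ≡ 4 (mod 13).
    Then x = 203 + 220·4 = 1083, valid modulo lcm(220, 13) = 2860: x ≡ 1083 (mod 2860).
  Combine with x ≡ 1 (mod 9); new modulus lcm = 25740.
    Write x = 1083 + 2860·t and substitute into x ≡ 1 (mod 9): 2860·t ≡ 1 − 1083 = -1082 (mod 9).
    Reduce coefficients mod 9: 7·t ≡ 7 (mod 9).
    The inverse of 7 mod 9 is 4 (since 7·4 = 28 = 3·9 + 1), so t ≡ 4·7 = 28 ≡ 1 (mod 9).
    Then x = 1083 + 2860·1 = 3943, valid modulo lcm(2860, 9) = 25740: x ≡ 3943 (mod 25740).
Verify against each original: 3943 mod 5 = 3, 3943 mod 4 = 3, 3943 mod 11 = 5, 3943 mod 13 = 4, 3943 mod 9 = 1.

x ≡ 3943 (mod 25740).


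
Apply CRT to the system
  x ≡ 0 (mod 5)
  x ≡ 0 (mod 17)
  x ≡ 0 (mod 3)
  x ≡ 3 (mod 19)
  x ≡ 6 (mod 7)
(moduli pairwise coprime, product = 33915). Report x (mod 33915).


Product of moduli M = 5 · 17 · 3 · 19 · 7 = 33915.
Merge one congruence at a time:
  Start: x ≡ 0 (mod 5).
  Combine with x ≡ 0 (mod 17); new modulus lcm = 85.
    Write x = 0 + 5·t and substitute into x ≡ 0 (mod 17): 5·t ≡ 0 − 0 = 0 (mod 17).
    The inverse of 5 mod 17 is 7 (since 5·7 = 35 = 2·17 + 1), so t ≡ 7·0 = 0 ≡ 0 (mod 17).
    Then x = 0 + 5·0 = 0, valid modulo lcm(5, 17) = 85: x ≡ 0 (mod 85).
  Combine with x ≡ 0 (mod 3); new modulus lcm = 255.
    Write x = 0 + 85·t and substitute into x ≡ 0 (mod 3): 85·t ≡ 0 − 0 = 0 (mod 3).
    Reduce coefficients mod 3: 1·t ≡ 0 (mod 3).
    So t ≡ 0 (mod 3).
    Then x = 0 + 85·0 = 0, valid modulo lcm(85, 3) = 255: x ≡ 0 (mod 255).
  Combine with x ≡ 3 (mod 19); new modulus lcm = 4845.
    Write x = 0 + 255·t and substitute into x ≡ 3 (mod 19): 255·t ≡ 3 − 0 = 3 (mod 19).
    Reduce coefficients mod 19: 8·t ≡ 3 (mod 19).
    The inverse of 8 mod 19 is 12 (since 8·12 = 96 = 5·19 + 1), so t ≡ 12·3 = 36 ≡ 17 (mod 19).
    Then x = 0 + 255·17 = 4335, valid modulo lcm(255, 19) = 4845: x ≡ 4335 (mod 4845).
  Combine with x ≡ 6 (mod 7); new modulus lcm = 33915.
    Write x = 4335 + 4845·t and substitute into x ≡ 6 (mod 7): 4845·t ≡ 6 − 4335 = -4329 (mod 7).
    Reduce coefficients mod 7: 1·t ≡ 4 (mod 7).
    So t ≡ 4 (mod 7).
    Then x = 4335 + 4845·4 = 23715, valid modulo lcm(4845, 7) = 33915: x ≡ 23715 (mod 33915).
Verify against each original: 23715 mod 5 = 0, 23715 mod 17 = 0, 23715 mod 3 = 0, 23715 mod 19 = 3, 23715 mod 7 = 6.

x ≡ 23715 (mod 33915).


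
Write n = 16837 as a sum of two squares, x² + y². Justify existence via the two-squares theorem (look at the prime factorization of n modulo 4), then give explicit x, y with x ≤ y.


Step 1: Factor n = 16837 = 113 · 149.
Step 2: Check the mod-4 condition on each prime factor: 113 ≡ 1 (mod 4), exponent 1; 149 ≡ 1 (mod 4), exponent 1.
All primes ≡ 3 (mod 4) appear to even exponent (or don't appear), so by the two-squares theorem n IS expressible as a sum of two squares.
Step 3: Build a representation. Here n = 113 · 149 is a product of primes ≡ 1 (mod 4). Each prime p ≡ 1 (mod 4) is itself a sum of two squares; find a² by testing p − a² for a perfect square:
  113: 113 − 1² = 112, 113 − 2² = 109, 113 − 3² = 104, 113 − 4² = 97, 113 − 5² = 88, 113 − 6² = 77, 113 − 7² = 64 = 8² ⇒ 113 = 7² + 8².
  149: 149 − 1² = 148, 149 − 2² = 145, 149 − 3² = 140, 149 − 4² = 133, 149 − 5² = 124, 149 − 6² = 113, 149 − 7² = 100 = 10² ⇒ 149 = 7² + 10².
  Combine using the Brahmagupta–Fibonacci identity (a² + b²)(c² + d²) = (ac − bd)² + (ad + bc)² = (ac + bd)² + (ad − bc)²:
  113 · 149 = 16837: from (7² + 8²)(7² + 10²), take (7·7 − 8·10, 7·10 + 8·7) = (49 − 80, 70 + 56) = (-31, 126); dropping signs (only squares matter) gives (31, 126); check 31² + 126² = 961 + 15876 = 16837 ✓.
Step 4: Order so x ≤ y and verify: 31² + 126² = 961 + 15876 = 16837 = n. ✓

n = 16837 = 31² + 126² (one valid representation with x ≤ y).


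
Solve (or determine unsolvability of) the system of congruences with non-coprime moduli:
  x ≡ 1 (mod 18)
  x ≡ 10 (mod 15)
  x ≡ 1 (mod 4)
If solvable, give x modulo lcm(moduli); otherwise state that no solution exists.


Moduli 18, 15, 4 are not pairwise coprime, so CRT works modulo lcm(m_i) when all pairwise compatibility conditions hold.
Pairwise compatibility: gcd(m_i, m_j) must divide a_i - a_j for every pair.
Merge one congruence at a time:
  Start: x ≡ 1 (mod 18).
  Combine with x ≡ 10 (mod 15): gcd(18, 15) = 3; 10 - 1 = 9, which IS divisible by 3, so compatible.
    Write x = 1 + 18·t and substitute into x ≡ 10 (mod 15): 18·t ≡ 10 − 1 = 9 (mod 15).
    Divide the congruence (and modulus) by g = 3: 6·t ≡ 3 (mod 5).
    Reduce coefficients mod 5: 1·t ≡ 3 (mod 5).
    So t ≡ 3 (mod 5).
    Then x = 1 + 18·3 = 55, valid modulo lcm(18, 15) = 90: x ≡ 55 (mod 90).
  Combine with x ≡ 1 (mod 4): gcd(90, 4) = 2; 1 - 55 = -54, which IS divisible by 2, so compatible.
    Write x = 55 + 90·t and substitute into x ≡ 1 (mod 4): 90·t ≡ 1 − 55 = -54 (mod 4).
    Divide the congruence (and modulus) by g = 2: 45·t ≡ -27 (mod 2).
    Reduce coefficients mod 2: 1·t ≡ 1 (mod 2).
    So t ≡ 1 (mod 2).
    Then x = 55 + 90·1 = 145, valid modulo lcm(90, 4) = 180: x ≡ 145 (mod 180).
Verify: 145 mod 18 = 1, 145 mod 15 = 10, 145 mod 4 = 1.

x ≡ 145 (mod 180).


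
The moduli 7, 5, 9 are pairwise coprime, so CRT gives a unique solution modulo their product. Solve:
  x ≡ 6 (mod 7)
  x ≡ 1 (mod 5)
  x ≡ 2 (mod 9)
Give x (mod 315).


Moduli 7, 5, 9 are pairwise coprime; by CRT there is a unique solution modulo M = 7 · 5 · 9 = 315.
Solve pairwise, accumulating the modulus:
  Start with x ≡ 6 (mod 7).
  Combine with x ≡ 1 (mod 5): since gcd(7, 5) = 1, we get a unique residue mod 35.
    Write x = 6 + 7·t and substitute into x ≡ 1 (mod 5): 7·t ≡ 1 − 6 = -5 (mod 5).
    Reduce coefficients mod 5: 2·t ≡ 0 (mod 5).
    The inverse of 2 mod 5 is 3 (since 2·3 = 6 = 1·5 + 1), so t ≡ 3·0 = 0 ≡ 0 (mod 5).
    Then x = 6 + 7·0 = 6, valid modulo lcm(7, 5) = 35: x ≡ 6 (mod 35).
  Combine with x ≡ 2 (mod 9): since gcd(35, 9) = 1, we get a unique residue mod 315.
    Write x = 6 + 35·t and substitute into x ≡ 2 (mod 9): 35·t ≡ 2 − 6 = -4 (mod 9).
    Reduce coefficients mod 9: 8·t ≡ 5 (mod 9).
    The inverse of 8 mod 9 is 8 (since 8·8 = 64 = 7·9 + 1), so t ≡ 8·5 = 40 ≡ 4 (mod 9).
    Then x = 6 + 35·4 = 146, valid modulo lcm(35, 9) = 315: x ≡ 146 (mod 315).
Verify: 146 mod 7 = 6 ✓, 146 mod 5 = 1 ✓, 146 mod 9 = 2 ✓.

x ≡ 146 (mod 315).
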